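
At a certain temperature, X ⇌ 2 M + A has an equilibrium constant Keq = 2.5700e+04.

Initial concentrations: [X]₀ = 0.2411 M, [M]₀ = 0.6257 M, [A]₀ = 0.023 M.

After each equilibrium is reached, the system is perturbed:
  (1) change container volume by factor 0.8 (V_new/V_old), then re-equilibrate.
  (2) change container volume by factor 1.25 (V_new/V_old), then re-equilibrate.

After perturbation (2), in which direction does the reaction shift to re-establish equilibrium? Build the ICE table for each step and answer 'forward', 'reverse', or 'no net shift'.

Q₀ = 0.03735 vs Keq = 2.5700e+04 ⇒ Q<K, forward
Step 1:
                   X          M          A
  init        0.2411     0.6257      0.023
  Δ          -0.2411     0.4822     0.2411
  eq      1.2612e-05      1.108     0.2641
  solve Keq expr → x = 0.2411; check Q = 2.5700e+04
Then change container volume by factor 0.8 (V_new/V_old).
Step 2:
                   X          M          A
  init    1.5765e-05      1.385     0.3301
  Δ       8.8668e-06 -1.7734e-05 -8.8668e-06
  eq      2.4632e-05      1.385     0.3301
  solve Keq expr → x = -8.8668e-06; check Q = 2.5700e+04
Then change container volume by factor 1.25 (V_new/V_old).
Step 3:
                   X          M          A
  init    1.9706e-05      1.108     0.2641
  Δ       -7.0934e-06 1.4187e-05 7.0934e-06
  eq      1.2612e-05      1.108     0.2641
  solve Keq expr → x = 7.0934e-06; check Q = 2.5700e+04

Direction: forward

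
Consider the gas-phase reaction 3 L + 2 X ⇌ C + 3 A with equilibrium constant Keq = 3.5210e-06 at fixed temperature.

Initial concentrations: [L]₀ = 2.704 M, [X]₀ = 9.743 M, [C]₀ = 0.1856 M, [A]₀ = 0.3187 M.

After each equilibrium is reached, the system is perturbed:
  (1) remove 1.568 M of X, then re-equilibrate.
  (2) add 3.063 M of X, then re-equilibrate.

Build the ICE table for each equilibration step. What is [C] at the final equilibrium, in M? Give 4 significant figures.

[C]_eq = 0.1962 M

Q₀ = 3.2012e-06 vs Keq = 3.5210e-06 ⇒ Q<K, forward
Step 1:
                    L           X           C           A
  I             2.704       9.743      0.1856      0.3187
  C          -0.00772   -0.005147    0.002573     0.00772
  E             2.696       9.738      0.1882      0.3264
  solve Keq expr → x = 0.002573; check Q = 3.5210e-06
Then remove 1.568 M of X.
Step 2:
                    L           X           C           A
  I             2.696        8.17      0.1882      0.3264
  C           0.02767     0.01845   -0.009224    -0.02767
  E             2.724       8.188      0.1789      0.2987
  solve Keq expr → x = -0.009224; check Q = 3.5210e-06
Then add 3.063 M of X.
Step 3:
                    L           X           C           A
  I             2.724       11.25      0.1789      0.2987
  C           -0.0518    -0.03453     0.01727      0.0518
  E             2.672       11.22      0.1962      0.3505
  solve Keq expr → x = 0.01727; check Q = 3.5210e-06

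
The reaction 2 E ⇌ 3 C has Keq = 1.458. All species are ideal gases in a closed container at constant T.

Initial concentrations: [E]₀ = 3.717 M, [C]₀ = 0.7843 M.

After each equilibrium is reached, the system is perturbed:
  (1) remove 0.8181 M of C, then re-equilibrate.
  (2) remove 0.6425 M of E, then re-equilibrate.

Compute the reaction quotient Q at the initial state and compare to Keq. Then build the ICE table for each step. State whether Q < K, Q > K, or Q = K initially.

Q₀ = 0.03492 vs Keq = 1.458 ⇒ Q<K, forward
Step 1:
                  E         C
  Initial     3.717    0.7843
  Change    -0.9626     1.444
  Equil       2.754     2.228
  solve Keq expr → x = 0.4813; check Q = 1.458
Then remove 0.8181 M of C.
Step 2:
                  E         C
  Initial     2.754      1.41
  Change    -0.3985    0.5977
  Equil       2.356     2.008
  solve Keq expr → x = 0.1992; check Q = 1.458
Then remove 0.6425 M of E.
Step 3:
                  E         C
  Initial     1.713     2.008
  Change      0.181   -0.2716
  Equil       1.895     1.736
  solve Keq expr → x = -0.09052; check Q = 1.458

Q₀ = 0.03492; Q < K (proceeds forward)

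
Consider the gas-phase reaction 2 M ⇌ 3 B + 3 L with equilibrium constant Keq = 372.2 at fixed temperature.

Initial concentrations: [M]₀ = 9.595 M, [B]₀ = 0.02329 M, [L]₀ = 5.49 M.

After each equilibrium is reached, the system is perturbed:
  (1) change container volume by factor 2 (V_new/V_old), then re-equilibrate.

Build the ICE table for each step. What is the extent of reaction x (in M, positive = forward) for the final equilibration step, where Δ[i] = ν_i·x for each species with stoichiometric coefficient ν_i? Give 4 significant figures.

x = 0.3794 M

Q₀ = 2.2706e-05 vs Keq = 372.2 ⇒ Q<K, forward
Step 1:
                   M          B          L
  Initial      9.595    0.02329       5.49
  Change      -2.107       3.16       3.16
  Equil        7.488      3.183       8.65
  solve Keq expr → x = 1.053; check Q = 372.2
Then change container volume by factor 2 (V_new/V_old).
Step 2:
                   M          B          L
  Initial      3.744      1.592      4.325
  Change     -0.7589      1.138      1.138
  Equil        2.985       2.73      5.463
  solve Keq expr → x = 0.3794; check Q = 372.2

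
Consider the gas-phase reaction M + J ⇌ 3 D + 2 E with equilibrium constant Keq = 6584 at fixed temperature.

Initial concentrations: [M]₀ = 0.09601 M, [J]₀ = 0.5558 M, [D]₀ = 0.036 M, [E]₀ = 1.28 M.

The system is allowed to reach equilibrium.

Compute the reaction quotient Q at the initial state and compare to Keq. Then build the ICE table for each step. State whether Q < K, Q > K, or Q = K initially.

Q₀ = 0.001432 vs Keq = 6584 ⇒ Q<K, forward
Step 1:
                    M           J           D           E
  Initial     0.09601      0.5558       0.036        1.28
  Change     -0.09599    -0.09599       0.288       0.192
  Equil    2.4333e-05      0.4598       0.324       1.472
  solve Keq expr → x = 0.09599; check Q = 6584

Q₀ = 0.001432; Q < K (proceeds forward)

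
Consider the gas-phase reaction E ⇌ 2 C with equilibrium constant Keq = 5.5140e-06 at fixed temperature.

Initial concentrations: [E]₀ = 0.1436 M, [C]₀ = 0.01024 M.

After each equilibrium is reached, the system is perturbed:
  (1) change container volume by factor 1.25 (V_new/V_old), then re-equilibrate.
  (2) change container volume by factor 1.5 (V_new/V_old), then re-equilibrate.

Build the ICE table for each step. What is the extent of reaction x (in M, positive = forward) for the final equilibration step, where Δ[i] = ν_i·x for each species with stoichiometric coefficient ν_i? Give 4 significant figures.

x = 6.0449e-05 M

Q₀ = 7.3021e-04 vs Keq = 5.5140e-06 ⇒ Q>K, reverse
Step 1:
                   E          C
  I           0.1436    0.01024
  C         0.004668  -0.009336
  E           0.1483 9.0418e-04
  solve Keq expr → x = -0.004668; check Q = 5.5140e-06
Then change container volume by factor 1.25 (V_new/V_old).
Step 2:
                   E          C
  I           0.1186 7.2335e-04
  C       -4.2617e-05 8.5234e-05
  E           0.1186 8.0858e-04
  solve Keq expr → x = 4.2617e-05; check Q = 5.5140e-06
Then change container volume by factor 1.5 (V_new/V_old).
Step 3:
                   E          C
  I          0.07905 5.3905e-04
  C       -6.0449e-05 1.2090e-04
  E          0.07899 6.5995e-04
  solve Keq expr → x = 6.0449e-05; check Q = 5.5140e-06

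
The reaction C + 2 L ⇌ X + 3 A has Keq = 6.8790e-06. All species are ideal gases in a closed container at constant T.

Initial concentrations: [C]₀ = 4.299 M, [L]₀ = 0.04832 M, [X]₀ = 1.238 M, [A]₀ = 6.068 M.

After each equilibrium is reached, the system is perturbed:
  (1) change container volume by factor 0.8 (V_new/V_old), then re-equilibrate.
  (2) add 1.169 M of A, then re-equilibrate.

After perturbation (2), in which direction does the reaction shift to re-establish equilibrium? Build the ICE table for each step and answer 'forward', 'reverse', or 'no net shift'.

Q₀ = 2.7557e+04 vs Keq = 6.8790e-06 ⇒ Q>K, reverse
Step 1:
                  C         L         X         A
  init        4.299   0.04832     1.238     6.068
  Δ           1.238     2.476    -1.238    -3.714
  eq          5.537     2.524 1.8605e-05     2.354
  solve Keq expr → x = -1.238; check Q = 6.8790e-06
Then change container volume by factor 0.8 (V_new/V_old).
Step 2:
                  C         L         X         A
  init        6.921     3.155 2.3256e-05     2.943
  Δ       4.6508e-06 9.3016e-06 -4.6508e-06 -1.3952e-05
  eq          6.921     3.155 1.8605e-05     2.943
  solve Keq expr → x = -4.6508e-06; check Q = 6.8790e-06
Then add 1.169 M of A.
Step 3:
                  C         L         X         A
  init        6.921     3.155 1.8605e-05     4.112
  Δ       1.1785e-05 2.3570e-05 -1.1785e-05 -3.5354e-05
  eq          6.921     3.155 6.8204e-06     4.112
  solve Keq expr → x = -1.1785e-05; check Q = 6.8790e-06

Direction: reverse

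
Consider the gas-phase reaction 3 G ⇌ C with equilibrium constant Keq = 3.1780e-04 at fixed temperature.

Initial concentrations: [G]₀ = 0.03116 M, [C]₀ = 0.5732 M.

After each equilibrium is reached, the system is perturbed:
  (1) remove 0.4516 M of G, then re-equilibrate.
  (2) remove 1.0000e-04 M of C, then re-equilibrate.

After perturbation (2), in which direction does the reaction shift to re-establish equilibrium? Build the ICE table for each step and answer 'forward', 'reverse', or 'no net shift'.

Direction: forward

Q₀ = 1.8946e+04 vs Keq = 3.1780e-04 ⇒ Q>K, reverse
Step 1:
                   G          C
  init       0.03116     0.5732
  Δ            1.715    -0.5715
  eq           1.746   0.001691
  solve Keq expr → x = -0.5715; check Q = 3.1780e-04
Then remove 0.4516 M of G.
Step 2:
                   G          C
  init         1.294   0.001691
  Δ         0.002991 -9.9714e-04
  eq           1.297 6.9351e-04
  solve Keq expr → x = -9.9714e-04; check Q = 3.1780e-04
Then remove 1.0000e-04 M of C.
Step 3:
                   G          C
  init         1.297 5.9351e-04
  Δ       -2.9856e-04 9.9521e-05
  eq           1.297 6.9303e-04
  solve Keq expr → x = 9.9521e-05; check Q = 3.1780e-04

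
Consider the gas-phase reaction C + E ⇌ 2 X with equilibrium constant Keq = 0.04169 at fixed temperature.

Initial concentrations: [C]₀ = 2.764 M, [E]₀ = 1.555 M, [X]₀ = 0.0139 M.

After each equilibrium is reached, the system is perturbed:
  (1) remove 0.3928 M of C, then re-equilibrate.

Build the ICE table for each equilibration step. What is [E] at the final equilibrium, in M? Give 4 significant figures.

Q₀ = 4.4953e-05 vs Keq = 0.04169 ⇒ Q<K, forward
Step 1:
                   C          E          X
  init         2.764      1.555     0.0139
  Δ           -0.185     -0.185     0.3699
  eq           2.579       1.37     0.3838
  solve Keq expr → x = 0.185; check Q = 0.04169
Then remove 0.3928 M of C.
Step 2:
                   C          E          X
  init         2.186       1.37     0.3838
  Δ          0.01377    0.01377   -0.02755
  eq             2.2      1.384     0.3563
  solve Keq expr → x = -0.01377; check Q = 0.04169

[E]_eq = 1.384 M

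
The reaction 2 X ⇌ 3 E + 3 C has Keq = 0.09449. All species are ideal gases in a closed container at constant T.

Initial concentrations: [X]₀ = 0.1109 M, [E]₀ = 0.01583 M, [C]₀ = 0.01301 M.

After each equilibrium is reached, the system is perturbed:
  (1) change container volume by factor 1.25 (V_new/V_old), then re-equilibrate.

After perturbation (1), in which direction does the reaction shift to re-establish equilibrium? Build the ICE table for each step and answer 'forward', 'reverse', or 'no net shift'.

Direction: forward

Q₀ = 7.1025e-10 vs Keq = 0.09449 ⇒ Q<K, forward
Step 1:
                   X          E          C
  Initial     0.1109    0.01583    0.01301
  Change    -0.09743     0.1462     0.1462
  Equil      0.01347      0.162     0.1592
  solve Keq expr → x = 0.04872; check Q = 0.09449
Then change container volume by factor 1.25 (V_new/V_old).
Step 2:
                   X          E          C
  Initial    0.01077     0.1296     0.1273
  Change   -0.003102   0.004652   0.004652
  Equil     0.007671     0.1342      0.132
  solve Keq expr → x = 0.001551; check Q = 0.09449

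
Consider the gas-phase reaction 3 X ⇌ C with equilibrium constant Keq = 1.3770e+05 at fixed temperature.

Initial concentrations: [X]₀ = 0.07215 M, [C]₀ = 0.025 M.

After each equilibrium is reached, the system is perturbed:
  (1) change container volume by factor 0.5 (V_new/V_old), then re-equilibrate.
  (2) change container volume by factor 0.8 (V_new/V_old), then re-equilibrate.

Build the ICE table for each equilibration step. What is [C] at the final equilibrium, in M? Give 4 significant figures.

[C]_eq = 0.1194 M

Q₀ = 66.56 vs Keq = 1.3770e+05 ⇒ Q<K, forward
Step 1:
                    X           C
  init        0.07215       0.025
  Δ          -0.06518     0.02173
  eq         0.006975     0.04673
  solve Keq expr → x = 0.02173; check Q = 1.3770e+05
Then change container volume by factor 0.5 (V_new/V_old).
Step 2:
                    X           C
  init        0.01395     0.09345
  Δ         -0.005109    0.001703
  eq         0.008841     0.09515
  solve Keq expr → x = 0.001703; check Q = 1.3770e+05
Then change container volume by factor 0.8 (V_new/V_old).
Step 3:
                    X           C
  init        0.01105      0.1189
  Δ         -0.001514  5.0470e-04
  eq         0.009537      0.1194
  solve Keq expr → x = 5.0470e-04; check Q = 1.3770e+05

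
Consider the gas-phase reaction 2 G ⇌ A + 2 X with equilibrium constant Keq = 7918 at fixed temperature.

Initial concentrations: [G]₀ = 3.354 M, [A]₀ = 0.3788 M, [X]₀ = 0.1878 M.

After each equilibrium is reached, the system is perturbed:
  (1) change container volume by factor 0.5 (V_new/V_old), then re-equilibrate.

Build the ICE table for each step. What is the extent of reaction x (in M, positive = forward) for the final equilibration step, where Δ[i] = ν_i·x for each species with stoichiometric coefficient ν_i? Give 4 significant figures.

x = -0.02239 M

Q₀ = 0.001188 vs Keq = 7918 ⇒ Q<K, forward
Step 1:
                    G           A           X
  Initial       3.354      0.3788      0.1878
  Change       -3.298       1.649       3.298
  Equil       0.05579       2.028       3.486
  solve Keq expr → x = 1.649; check Q = 7918
Then change container volume by factor 0.5 (V_new/V_old).
Step 2:
                    G           A           X
  Initial      0.1116       4.056       6.972
  Change      0.04477    -0.02239    -0.04477
  Equil        0.1563       4.033       6.927
  solve Keq expr → x = -0.02239; check Q = 7918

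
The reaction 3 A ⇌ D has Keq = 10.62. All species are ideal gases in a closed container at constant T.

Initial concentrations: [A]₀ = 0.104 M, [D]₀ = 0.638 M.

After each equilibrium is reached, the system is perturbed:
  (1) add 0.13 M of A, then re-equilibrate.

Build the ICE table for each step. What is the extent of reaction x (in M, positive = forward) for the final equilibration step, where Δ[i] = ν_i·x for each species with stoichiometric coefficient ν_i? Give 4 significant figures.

Q₀ = 567.2 vs Keq = 10.62 ⇒ Q>K, reverse
Step 1:
                  A         D
  I           0.104     0.638
  C          0.2684  -0.08947
  E          0.3724    0.5485
  solve Keq expr → x = -0.08947; check Q = 10.62
Then add 0.13 M of A.
Step 2:
                  A         D
  I          0.5024    0.5485
  C         -0.1211   0.04036
  E          0.3813    0.5889
  solve Keq expr → x = 0.04036; check Q = 10.62

x = 0.04036 M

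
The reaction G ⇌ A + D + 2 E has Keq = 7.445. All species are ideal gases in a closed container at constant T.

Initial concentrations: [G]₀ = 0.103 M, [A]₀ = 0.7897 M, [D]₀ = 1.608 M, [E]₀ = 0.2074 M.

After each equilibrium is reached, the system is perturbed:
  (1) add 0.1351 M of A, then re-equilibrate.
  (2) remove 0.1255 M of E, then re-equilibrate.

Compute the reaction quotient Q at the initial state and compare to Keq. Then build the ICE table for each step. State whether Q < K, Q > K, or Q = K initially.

Q₀ = 0.5303 vs Keq = 7.445 ⇒ Q<K, forward
Step 1:
                   G          A          D          E
  I            0.103     0.7897      1.608     0.2074
  C         -0.07729    0.07729    0.07729     0.1546
  E          0.02571      0.867      1.685      0.362
  solve Keq expr → x = 0.07729; check Q = 7.445
Then add 0.1351 M of A.
Step 2:
                   G          A          D          E
  I          0.02571      1.002      1.685      0.362
  C         0.002922  -0.002922  -0.002922  -0.005843
  E          0.02864     0.9992      1.682     0.3561
  solve Keq expr → x = -0.002922; check Q = 7.445
Then remove 0.1255 M of E.
Step 3:
                   G          A          D          E
  I          0.02864     0.9992      1.682     0.2306
  C         -0.01336    0.01336    0.01336    0.02672
  E          0.01527      1.013      1.696     0.2574
  solve Keq expr → x = 0.01336; check Q = 7.445

Q₀ = 0.5303; Q < K (proceeds forward)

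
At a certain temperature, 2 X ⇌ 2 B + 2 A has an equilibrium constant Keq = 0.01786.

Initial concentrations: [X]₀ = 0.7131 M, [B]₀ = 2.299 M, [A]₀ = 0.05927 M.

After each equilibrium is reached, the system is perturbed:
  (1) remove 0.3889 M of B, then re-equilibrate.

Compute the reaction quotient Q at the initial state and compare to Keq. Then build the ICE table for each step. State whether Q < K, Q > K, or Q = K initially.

Q₀ = 0.03651; Q > K (proceeds reverse)

Q₀ = 0.03651 vs Keq = 0.01786 ⇒ Q>K, reverse
Step 1:
                    X           B           A
  init         0.7131       2.299     0.05927
  Δ           0.01655    -0.01655    -0.01655
  eq           0.7296       2.282     0.04272
  solve Keq expr → x = -0.008274; check Q = 0.01786
Then remove 0.3889 M of B.
Step 2:
                    X           B           A
  init         0.7296       1.894     0.04272
  Δ         -0.007996    0.007996    0.007996
  eq           0.7217       1.902     0.05072
  solve Keq expr → x = 0.003998; check Q = 0.01786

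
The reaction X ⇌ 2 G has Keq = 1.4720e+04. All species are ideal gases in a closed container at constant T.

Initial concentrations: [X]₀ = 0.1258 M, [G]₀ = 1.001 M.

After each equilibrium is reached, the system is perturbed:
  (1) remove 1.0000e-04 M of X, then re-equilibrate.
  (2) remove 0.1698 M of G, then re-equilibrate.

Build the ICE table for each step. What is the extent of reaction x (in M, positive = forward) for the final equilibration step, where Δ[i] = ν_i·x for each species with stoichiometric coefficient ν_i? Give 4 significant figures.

Q₀ = 7.965 vs Keq = 1.4720e+04 ⇒ Q<K, forward
Step 1:
                    X           G
  init         0.1258       1.001
  Δ           -0.1257      0.2514
  eq       1.0655e-04       1.252
  solve Keq expr → x = 0.1257; check Q = 1.4720e+04
Then remove 1.0000e-04 M of X.
Step 2:
                    X           G
  init     6.5539e-06       1.252
  Δ        9.9966e-05 -1.9993e-04
  eq       1.0652e-04       1.252
  solve Keq expr → x = -9.9966e-05; check Q = 1.4720e+04
Then remove 0.1698 M of G.
Step 3:
                    X           G
  init     1.0652e-04       1.082
  Δ       -2.6922e-05  5.3844e-05
  eq       7.9598e-05       1.082
  solve Keq expr → x = 2.6922e-05; check Q = 1.4720e+04

x = 2.6922e-05 M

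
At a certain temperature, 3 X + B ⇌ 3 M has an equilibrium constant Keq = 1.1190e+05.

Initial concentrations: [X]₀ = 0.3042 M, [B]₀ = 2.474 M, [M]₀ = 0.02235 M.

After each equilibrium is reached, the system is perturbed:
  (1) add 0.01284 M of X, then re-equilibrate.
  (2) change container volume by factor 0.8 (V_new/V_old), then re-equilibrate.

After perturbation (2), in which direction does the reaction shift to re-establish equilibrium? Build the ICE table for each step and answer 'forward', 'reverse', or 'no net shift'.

Q₀ = 1.6031e-04 vs Keq = 1.1190e+05 ⇒ Q<K, forward
Step 1:
                   X          B          M
  Initial     0.3042      2.474    0.02235
  Change     -0.2992   -0.09973     0.2992
  Equil     0.005002      2.374     0.3215
  solve Keq expr → x = 0.09973; check Q = 1.1190e+05
Then add 0.01284 M of X.
Step 2:
                   X          B          M
  Initial    0.01784      2.374     0.3215
  Change    -0.01264  -0.004213    0.01264
  Equil     0.005202       2.37     0.3342
  solve Keq expr → x = 0.004213; check Q = 1.1190e+05
Then change container volume by factor 0.8 (V_new/V_old).
Step 3:
                   X          B          M
  Initial   0.006502      2.963     0.4177
  Change  -4.5933e-04 -1.5311e-04 4.5933e-04
  Equil     0.006043      2.962     0.4182
  solve Keq expr → x = 1.5311e-04; check Q = 1.1190e+05

Direction: forward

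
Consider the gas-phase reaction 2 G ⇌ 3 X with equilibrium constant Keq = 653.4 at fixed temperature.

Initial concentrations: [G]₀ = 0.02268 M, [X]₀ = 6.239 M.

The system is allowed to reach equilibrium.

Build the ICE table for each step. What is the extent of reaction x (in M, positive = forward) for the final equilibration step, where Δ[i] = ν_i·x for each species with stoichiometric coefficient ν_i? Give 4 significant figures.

Q₀ = 4.7213e+05 vs Keq = 653.4 ⇒ Q>K, reverse
Step 1:
                   G          X
  Initial    0.02268      6.239
  Change      0.4838    -0.7257
  Equil       0.5064      5.513
  solve Keq expr → x = -0.2419; check Q = 653.4

x = -0.2419 M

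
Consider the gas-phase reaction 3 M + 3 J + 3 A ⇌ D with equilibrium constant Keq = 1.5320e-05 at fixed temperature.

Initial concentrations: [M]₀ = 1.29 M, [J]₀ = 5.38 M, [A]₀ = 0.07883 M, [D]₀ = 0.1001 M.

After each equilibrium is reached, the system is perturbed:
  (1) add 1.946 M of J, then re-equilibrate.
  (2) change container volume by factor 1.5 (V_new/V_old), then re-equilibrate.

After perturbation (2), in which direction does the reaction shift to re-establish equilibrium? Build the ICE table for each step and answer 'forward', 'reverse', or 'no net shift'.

Direction: reverse

Q₀ = 0.6113 vs Keq = 1.5320e-05 ⇒ Q>K, reverse
Step 1:
                   M          J          A          D
  init          1.29       5.38    0.07883     0.1001
  Δ           0.2985     0.2985     0.2985    -0.0995
  eq           1.588      5.678     0.3773 6.0399e-04
  solve Keq expr → x = -0.0995; check Q = 1.5320e-05
Then add 1.946 M of J.
Step 2:
                   M          J          A          D
  init         1.588      7.624     0.3773 6.0399e-04
  Δ        -0.002465  -0.002465  -0.002465 8.2156e-04
  eq           1.586      7.622     0.3749   0.001426
  solve Keq expr → x = 8.2156e-04; check Q = 1.5320e-05
Then change container volume by factor 1.5 (V_new/V_old).
Step 3:
                   M          J          A          D
  init         1.057      5.081     0.2499 9.5037e-04
  Δ         0.002735   0.002735   0.002735 -9.1169e-04
  eq            1.06      5.084     0.2526 3.8673e-05
  solve Keq expr → x = -9.1169e-04; check Q = 1.5320e-05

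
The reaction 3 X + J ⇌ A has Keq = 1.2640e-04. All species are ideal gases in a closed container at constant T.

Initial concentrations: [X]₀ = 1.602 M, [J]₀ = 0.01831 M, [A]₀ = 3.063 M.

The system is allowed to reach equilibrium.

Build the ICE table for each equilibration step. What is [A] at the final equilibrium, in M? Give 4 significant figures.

[A]_eq = 0.3282 M

Q₀ = 40.69 vs Keq = 1.2640e-04 ⇒ Q>K, reverse
Step 1:
                    X           J           A
  init          1.602     0.01831       3.063
  Δ             8.204       2.735      -2.735
  eq            9.806       2.753      0.3282
  solve Keq expr → x = -2.735; check Q = 1.2640e-04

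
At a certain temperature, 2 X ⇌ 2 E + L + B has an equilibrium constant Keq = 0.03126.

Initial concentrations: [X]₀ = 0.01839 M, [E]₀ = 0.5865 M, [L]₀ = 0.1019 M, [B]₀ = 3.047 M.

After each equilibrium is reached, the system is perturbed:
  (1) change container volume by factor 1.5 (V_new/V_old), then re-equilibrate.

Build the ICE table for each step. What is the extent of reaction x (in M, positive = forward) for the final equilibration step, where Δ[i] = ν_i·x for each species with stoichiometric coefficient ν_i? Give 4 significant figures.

x = 0.002252 M

Q₀ = 315.8 vs Keq = 0.03126 ⇒ Q>K, reverse
Step 1:
                   X          E          L          B
  Initial    0.01839     0.5865     0.1019      3.047
  Change      0.1973    -0.1973   -0.09864   -0.09864
  Equil       0.2157     0.3892   0.003256      2.948
  solve Keq expr → x = -0.09864; check Q = 0.03126
Then change container volume by factor 1.5 (V_new/V_old).
Step 2:
                   X          E          L          B
  Initial     0.1438     0.2595   0.002171      1.966
  Change   -0.004504   0.004504   0.002252   0.002252
  Equil       0.1393      0.264   0.004422      1.968
  solve Keq expr → x = 0.002252; check Q = 0.03126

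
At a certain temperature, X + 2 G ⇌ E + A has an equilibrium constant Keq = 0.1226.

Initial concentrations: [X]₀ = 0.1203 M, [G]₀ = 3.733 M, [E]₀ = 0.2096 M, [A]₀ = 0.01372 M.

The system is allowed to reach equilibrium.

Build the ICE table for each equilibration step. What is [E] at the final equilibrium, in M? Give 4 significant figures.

[E]_eq = 0.3075 M

Q₀ = 0.001715 vs Keq = 0.1226 ⇒ Q<K, forward
Step 1:
                    X           G           E           A
  I            0.1203       3.733      0.2096     0.01372
  C          -0.09792     -0.1958     0.09792     0.09792
  E           0.02238       3.537      0.3075      0.1116
  solve Keq expr → x = 0.09792; check Q = 0.1226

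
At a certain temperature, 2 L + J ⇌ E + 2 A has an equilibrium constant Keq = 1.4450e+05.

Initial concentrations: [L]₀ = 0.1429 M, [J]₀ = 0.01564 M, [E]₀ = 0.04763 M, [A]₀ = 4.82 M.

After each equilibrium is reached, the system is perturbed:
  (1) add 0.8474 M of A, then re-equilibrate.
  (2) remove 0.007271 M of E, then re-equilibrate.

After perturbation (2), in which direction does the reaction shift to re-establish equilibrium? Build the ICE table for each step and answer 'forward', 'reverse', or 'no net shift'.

Direction: forward

Q₀ = 3465 vs Keq = 1.4450e+05 ⇒ Q<K, forward
Step 1:
                  L         J         E         A
  I          0.1429   0.01564   0.04763      4.82
  C        -0.02969  -0.01485   0.01485   0.02969
  E          0.1132 7.9347e-04   0.06248      4.85
  solve Keq expr → x = 0.01485; check Q = 1.4450e+05
Then add 0.8474 M of A.
Step 2:
                  L         J         E         A
  I          0.1132 7.9347e-04   0.06248     5.697
  C       5.7078e-04 2.8539e-04 -2.8539e-04 -5.7078e-04
  E          0.1138  0.001079   0.06219     5.697
  solve Keq expr → x = -2.8539e-04; check Q = 1.4450e+05
Then remove 0.007271 M of E.
Step 3:
                  L         J         E         A
  I          0.1138  0.001079   0.05492     5.697
  C       -2.3987e-04 -1.1993e-04 1.1993e-04 2.3987e-04
  E          0.1135 9.5893e-04   0.05504     5.697
  solve Keq expr → x = 1.1993e-04; check Q = 1.4450e+05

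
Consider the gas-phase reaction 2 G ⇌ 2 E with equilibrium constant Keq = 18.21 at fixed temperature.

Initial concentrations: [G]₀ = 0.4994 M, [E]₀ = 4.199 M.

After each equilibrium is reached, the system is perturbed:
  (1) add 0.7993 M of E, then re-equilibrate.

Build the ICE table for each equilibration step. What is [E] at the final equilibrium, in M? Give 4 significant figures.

[E]_eq = 4.454 M

Q₀ = 70.7 vs Keq = 18.21 ⇒ Q>K, reverse
Step 1:
                  G         E
  init       0.4994     4.199
  Δ          0.3926   -0.3926
  eq          0.892     3.806
  solve Keq expr → x = -0.1963; check Q = 18.21
Then add 0.7993 M of E.
Step 2:
                  G         E
  init        0.892     4.606
  Δ          0.1517   -0.1517
  eq          1.044     4.454
  solve Keq expr → x = -0.07587; check Q = 18.21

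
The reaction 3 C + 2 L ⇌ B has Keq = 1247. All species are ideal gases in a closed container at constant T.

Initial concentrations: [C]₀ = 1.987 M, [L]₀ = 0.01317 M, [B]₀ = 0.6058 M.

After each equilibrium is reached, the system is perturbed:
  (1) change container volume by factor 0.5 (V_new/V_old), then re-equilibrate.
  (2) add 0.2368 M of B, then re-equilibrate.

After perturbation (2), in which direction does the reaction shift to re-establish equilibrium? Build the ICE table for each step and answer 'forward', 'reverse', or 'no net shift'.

Direction: reverse

Q₀ = 445.2 vs Keq = 1247 ⇒ Q<K, forward
Step 1:
                   C          L          B
  Initial      1.987    0.01317     0.6058
  Change   -0.007855  -0.005237   0.002618
  Equil        1.979   0.007933     0.6084
  solve Keq expr → x = 0.002618; check Q = 1247
Then change container volume by factor 0.5 (V_new/V_old).
Step 2:
                   C          L          B
  Initial      3.958    0.01587      1.217
  Change    -0.01779   -0.01186   0.005932
  Equil         3.94   0.004003      1.223
  solve Keq expr → x = 0.005932; check Q = 1247
Then add 0.2368 M of B.
Step 3:
                   C          L          B
  Initial       3.94   0.004003       1.46
  Change  5.5394e-04 3.6929e-04 -1.8465e-04
  Equil        3.941   0.004373      1.459
  solve Keq expr → x = -1.8465e-04; check Q = 1247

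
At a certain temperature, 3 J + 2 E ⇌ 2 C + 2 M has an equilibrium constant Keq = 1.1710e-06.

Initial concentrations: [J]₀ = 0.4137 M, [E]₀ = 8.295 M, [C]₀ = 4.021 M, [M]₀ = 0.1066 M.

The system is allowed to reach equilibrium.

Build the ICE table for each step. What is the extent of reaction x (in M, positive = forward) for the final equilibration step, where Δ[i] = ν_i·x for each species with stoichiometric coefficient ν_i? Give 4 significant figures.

x = -0.0528 M

Q₀ = 0.03771 vs Keq = 1.1710e-06 ⇒ Q>K, reverse
Step 1:
                  J         E         C         M
  Initial    0.4137     8.295     4.021    0.1066
  Change     0.1584    0.1056   -0.1056   -0.1056
  Equil      0.5721     8.401     3.915  0.001005
  solve Keq expr → x = -0.0528; check Q = 1.1710e-06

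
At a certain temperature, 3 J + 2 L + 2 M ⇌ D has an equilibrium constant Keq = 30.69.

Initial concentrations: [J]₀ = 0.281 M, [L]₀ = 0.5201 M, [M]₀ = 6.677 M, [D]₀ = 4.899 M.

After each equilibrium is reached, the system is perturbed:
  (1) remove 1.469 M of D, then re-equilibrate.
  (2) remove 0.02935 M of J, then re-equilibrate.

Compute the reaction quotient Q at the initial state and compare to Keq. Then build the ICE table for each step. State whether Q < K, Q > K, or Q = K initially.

Q₀ = 18.31; Q < K (proceeds forward)

Q₀ = 18.31 vs Keq = 30.69 ⇒ Q<K, forward
Step 1:
                   J          L          M          D
  init         0.281     0.5201      6.677      4.899
  Δ         -0.03608   -0.02405   -0.02405    0.01203
  eq          0.2449      0.496      6.653      4.911
  solve Keq expr → x = 0.01203; check Q = 30.69
Then remove 1.469 M of D.
Step 2:
                   J          L          M          D
  init        0.2449      0.496      6.653      3.442
  Δ         -0.02239   -0.01493   -0.01493   0.007464
  eq          0.2225     0.4811      6.638      3.449
  solve Keq expr → x = 0.007464; check Q = 30.69
Then remove 0.02935 M of J.
Step 3:
                   J          L          M          D
  init        0.1932     0.4811      6.638      3.449
  Δ          0.02403    0.01602    0.01602  -0.008009
  eq          0.2172     0.4971      6.654      3.441
  solve Keq expr → x = -0.008009; check Q = 30.69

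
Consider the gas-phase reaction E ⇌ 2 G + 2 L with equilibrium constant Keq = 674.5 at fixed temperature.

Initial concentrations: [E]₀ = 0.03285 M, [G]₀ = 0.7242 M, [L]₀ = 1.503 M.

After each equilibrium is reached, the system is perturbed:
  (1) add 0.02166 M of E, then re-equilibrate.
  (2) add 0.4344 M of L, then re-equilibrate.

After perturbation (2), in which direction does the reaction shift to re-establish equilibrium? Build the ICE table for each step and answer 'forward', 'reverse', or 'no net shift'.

Q₀ = 36.07 vs Keq = 674.5 ⇒ Q<K, forward
Step 1:
                   E          G          L
  init       0.03285     0.7242      1.503
  Δ         -0.03061    0.06122    0.06122
  eq        0.002238     0.7854      1.564
  solve Keq expr → x = 0.03061; check Q = 674.5
Then add 0.02166 M of E.
Step 2:
                   E          G          L
  init        0.0239     0.7854      1.564
  Δ         -0.02127    0.04255    0.04255
  eq        0.002624      0.828      1.607
  solve Keq expr → x = 0.02127; check Q = 674.5
Then add 0.4344 M of L.
Step 3:
                   E          G          L
  init      0.002624      0.828      2.041
  Δ         0.001566  -0.003131  -0.003131
  eq         0.00419     0.8248      2.038
  solve Keq expr → x = -0.001566; check Q = 674.5

Direction: reverse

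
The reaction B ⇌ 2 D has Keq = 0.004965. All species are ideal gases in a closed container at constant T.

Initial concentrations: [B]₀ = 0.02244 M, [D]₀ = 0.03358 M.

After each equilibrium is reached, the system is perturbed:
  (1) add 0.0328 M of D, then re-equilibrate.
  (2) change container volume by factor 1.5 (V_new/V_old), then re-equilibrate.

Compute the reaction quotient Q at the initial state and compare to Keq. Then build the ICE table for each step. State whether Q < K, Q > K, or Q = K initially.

Q₀ = 0.05025 vs Keq = 0.004965 ⇒ Q>K, reverse
Step 1:
                    B           D
  Initial     0.02244     0.03358
  Change       0.0104    -0.02081
  Equil       0.03284     0.01277
  solve Keq expr → x = -0.0104; check Q = 0.004965
Then add 0.0328 M of D.
Step 2:
                    B           D
  Initial     0.03284     0.04557
  Change      0.01507    -0.03015
  Equil       0.04792     0.01542
  solve Keq expr → x = -0.01507; check Q = 0.004965
Then change container volume by factor 1.5 (V_new/V_old).
Step 3:
                    B           D
  Initial     0.03195     0.01028
  Change    -0.001051    0.002102
  Equil       0.03089     0.01239
  solve Keq expr → x = 0.001051; check Q = 0.004965

Q₀ = 0.05025; Q > K (proceeds reverse)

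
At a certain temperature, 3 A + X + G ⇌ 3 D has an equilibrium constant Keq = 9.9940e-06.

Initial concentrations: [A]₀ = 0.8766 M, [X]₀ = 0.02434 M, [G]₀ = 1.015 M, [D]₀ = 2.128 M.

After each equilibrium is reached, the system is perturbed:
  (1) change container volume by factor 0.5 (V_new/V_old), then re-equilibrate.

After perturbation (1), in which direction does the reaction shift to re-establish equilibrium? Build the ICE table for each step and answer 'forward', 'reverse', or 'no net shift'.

Direction: forward

Q₀ = 579.1 vs Keq = 9.9940e-06 ⇒ Q>K, reverse
Step 1:
                    A           X           G           D
  init         0.8766     0.02434       1.015       2.128
  Δ             2.061      0.6869      0.6869      -2.061
  eq            2.937      0.7112       1.702     0.06742
  solve Keq expr → x = -0.6869; check Q = 9.9940e-06
Then change container volume by factor 0.5 (V_new/V_old).
Step 2:
                    A           X           G           D
  init          5.874       1.422       3.404      0.1348
  Δ          -0.07473    -0.02491    -0.02491     0.07473
  eq              5.8       1.397       3.379      0.2096
  solve Keq expr → x = 0.02491; check Q = 9.9940e-06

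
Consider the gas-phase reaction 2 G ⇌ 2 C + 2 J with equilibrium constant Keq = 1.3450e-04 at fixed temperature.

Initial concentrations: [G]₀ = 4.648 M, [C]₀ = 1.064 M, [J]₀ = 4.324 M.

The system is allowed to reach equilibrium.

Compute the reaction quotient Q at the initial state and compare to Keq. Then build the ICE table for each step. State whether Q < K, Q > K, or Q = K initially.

Q₀ = 0.9798 vs Keq = 1.3450e-04 ⇒ Q>K, reverse
Step 1:
                  G         C         J
  I           4.648     1.064     4.324
  C           1.044    -1.044    -1.044
  E           5.692   0.02012      3.28
  solve Keq expr → x = -0.5219; check Q = 1.3450e-04

Q₀ = 0.9798; Q > K (proceeds reverse)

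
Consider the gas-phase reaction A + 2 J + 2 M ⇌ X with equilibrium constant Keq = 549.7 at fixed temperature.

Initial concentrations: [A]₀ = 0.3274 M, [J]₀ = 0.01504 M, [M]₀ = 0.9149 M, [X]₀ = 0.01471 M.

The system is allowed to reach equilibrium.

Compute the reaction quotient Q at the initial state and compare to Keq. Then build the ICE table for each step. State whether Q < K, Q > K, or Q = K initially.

Q₀ = 237.3; Q < K (proceeds forward)

Q₀ = 237.3 vs Keq = 549.7 ⇒ Q<K, forward
Step 1:
                  A         J         M         X
  Initial    0.3274   0.01504    0.9149   0.01471
  Change  -0.002182 -0.004364 -0.004364  0.002182
  Equil      0.3252   0.01068    0.9105   0.01689
  solve Keq expr → x = 0.002182; check Q = 549.7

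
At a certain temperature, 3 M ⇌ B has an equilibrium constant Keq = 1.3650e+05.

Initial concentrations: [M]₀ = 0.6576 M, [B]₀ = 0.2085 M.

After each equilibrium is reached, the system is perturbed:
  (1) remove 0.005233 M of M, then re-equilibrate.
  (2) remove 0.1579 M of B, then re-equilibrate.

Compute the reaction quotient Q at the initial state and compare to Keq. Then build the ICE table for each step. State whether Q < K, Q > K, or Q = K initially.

Q₀ = 0.7332; Q < K (proceeds forward)

Q₀ = 0.7332 vs Keq = 1.3650e+05 ⇒ Q<K, forward
Step 1:
                    M           B
  I            0.6576      0.2085
  C            -0.643      0.2143
  E           0.01458      0.4228
  solve Keq expr → x = 0.2143; check Q = 1.3650e+05
Then remove 0.005233 M of M.
Step 2:
                    M           B
  I          0.009344      0.4228
  C          0.005213   -0.001738
  E           0.01456      0.4211
  solve Keq expr → x = -0.001738; check Q = 1.3650e+05
Then remove 0.1579 M of B.
Step 3:
                    M           B
  I           0.01456      0.2632
  C           -0.0021  6.9992e-04
  E           0.01246      0.2639
  solve Keq expr → x = 6.9992e-04; check Q = 1.3650e+05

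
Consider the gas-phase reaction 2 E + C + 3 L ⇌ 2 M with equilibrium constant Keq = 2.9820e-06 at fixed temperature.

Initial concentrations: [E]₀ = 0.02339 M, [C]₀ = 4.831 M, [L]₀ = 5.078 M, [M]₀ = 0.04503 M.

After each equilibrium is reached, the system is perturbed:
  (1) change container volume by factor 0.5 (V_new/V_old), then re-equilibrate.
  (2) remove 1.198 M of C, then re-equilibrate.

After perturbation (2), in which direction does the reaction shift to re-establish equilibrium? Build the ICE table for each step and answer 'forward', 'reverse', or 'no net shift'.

Direction: reverse

Q₀ = 0.005859 vs Keq = 2.9820e-06 ⇒ Q>K, reverse
Step 1:
                    E           C           L           M
  init        0.02339       4.831       5.078     0.04503
  Δ           0.04212     0.02106     0.06319    -0.04212
  eq          0.06551       4.852       5.141    0.002905
  solve Keq expr → x = -0.02106; check Q = 2.9820e-06
Then change container volume by factor 0.5 (V_new/V_old).
Step 2:
                    E           C           L           M
  init          0.131       9.704       10.28     0.00581
  Δ          -0.01474   -0.007371    -0.02211     0.01474
  eq           0.1163       9.697       10.26     0.02055
  solve Keq expr → x = 0.007371; check Q = 2.9820e-06
Then remove 1.198 M of C.
Step 3:
                    E           C           L           M
  init         0.1163       8.499       10.26     0.02055
  Δ          0.001121  5.6028e-04    0.001681   -0.001121
  eq           0.1174       8.499       10.26     0.01943
  solve Keq expr → x = -5.6028e-04; check Q = 2.9820e-06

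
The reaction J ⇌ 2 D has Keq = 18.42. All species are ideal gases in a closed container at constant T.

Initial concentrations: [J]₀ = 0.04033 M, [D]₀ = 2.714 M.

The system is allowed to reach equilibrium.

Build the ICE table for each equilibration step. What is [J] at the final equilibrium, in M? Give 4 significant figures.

[J]_eq = 0.274 M

Q₀ = 182.6 vs Keq = 18.42 ⇒ Q>K, reverse
Step 1:
                   J          D
  I          0.04033      2.714
  C           0.2337    -0.4674
  E            0.274      2.247
  solve Keq expr → x = -0.2337; check Q = 18.42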